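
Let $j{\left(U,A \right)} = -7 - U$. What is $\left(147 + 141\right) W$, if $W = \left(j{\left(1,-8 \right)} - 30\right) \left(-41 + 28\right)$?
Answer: $142272$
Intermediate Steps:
$W = 494$ ($W = \left(\left(-7 - 1\right) - 30\right) \left(-41 + 28\right) = \left(\left(-7 - 1\right) - 30\right) \left(-13\right) = \left(-8 - 30\right) \left(-13\right) = \left(-38\right) \left(-13\right) = 494$)
$\left(147 + 141\right) W = \left(147 + 141\right) 494 = 288 \cdot 494 = 142272$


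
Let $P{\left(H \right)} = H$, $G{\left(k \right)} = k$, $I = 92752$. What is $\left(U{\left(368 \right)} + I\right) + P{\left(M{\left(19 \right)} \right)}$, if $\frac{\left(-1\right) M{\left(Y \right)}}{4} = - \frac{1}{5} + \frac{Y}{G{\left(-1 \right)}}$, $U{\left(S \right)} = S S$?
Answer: $\frac{1141264}{5} \approx 2.2825 \cdot 10^{5}$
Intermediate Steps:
$U{\left(S \right)} = S^{2}$
$M{\left(Y \right)} = \frac{4}{5} + 4 Y$ ($M{\left(Y \right)} = - 4 \left(- \frac{1}{5} + \frac{Y}{-1}\right) = - 4 \left(\left(-1\right) \frac{1}{5} + Y \left(-1\right)\right) = - 4 \left(- \frac{1}{5} - Y\right) = \frac{4}{5} + 4 Y$)
$\left(U{\left(368 \right)} + I\right) + P{\left(M{\left(19 \right)} \right)} = \left(368^{2} + 92752\right) + \left(\frac{4}{5} + 4 \cdot 19\right) = \left(135424 + 92752\right) + \left(\frac{4}{5} + 76\right) = 228176 + \frac{384}{5} = \frac{1141264}{5}$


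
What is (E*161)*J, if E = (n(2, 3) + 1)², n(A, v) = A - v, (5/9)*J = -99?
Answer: 0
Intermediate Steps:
J = -891/5 (J = (9/5)*(-99) = -891/5 ≈ -178.20)
E = 0 (E = ((2 - 1*3) + 1)² = ((2 - 3) + 1)² = (-1 + 1)² = 0² = 0)
(E*161)*J = (0*161)*(-891/5) = 0*(-891/5) = 0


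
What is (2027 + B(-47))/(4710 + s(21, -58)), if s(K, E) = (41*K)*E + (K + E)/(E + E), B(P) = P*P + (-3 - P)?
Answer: -496480/5246411 ≈ -0.094632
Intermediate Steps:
B(P) = -3 + P² - P (B(P) = P² + (-3 - P) = -3 + P² - P)
s(K, E) = (E + K)/(2*E) + 41*E*K (s(K, E) = 41*E*K + (E + K)/((2*E)) = 41*E*K + (E + K)*(1/(2*E)) = 41*E*K + (E + K)/(2*E) = (E + K)/(2*E) + 41*E*K)
(2027 + B(-47))/(4710 + s(21, -58)) = (2027 + (-3 + (-47)² - 1*(-47)))/(4710 + (½)*(21 - 58*(1 + 82*(-58)*21))/(-58)) = (2027 + (-3 + 2209 + 47))/(4710 + (½)*(-1/58)*(21 - 58*(1 - 99876))) = (2027 + 2253)/(4710 + (½)*(-1/58)*(21 - 58*(-99875))) = 4280/(4710 + (½)*(-1/58)*(21 + 5792750)) = 4280/(4710 + (½)*(-1/58)*5792771) = 4280/(4710 - 5792771/116) = 4280/(-5246411/116) = 4280*(-116/5246411) = -496480/5246411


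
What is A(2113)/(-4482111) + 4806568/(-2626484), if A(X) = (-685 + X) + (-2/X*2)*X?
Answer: -5386827854566/2943048206931 ≈ -1.8304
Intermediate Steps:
A(X) = -689 + X (A(X) = (-685 + X) + (-4/X)*X = (-685 + X) - 4 = -689 + X)
A(2113)/(-4482111) + 4806568/(-2626484) = (-689 + 2113)/(-4482111) + 4806568/(-2626484) = 1424*(-1/4482111) + 4806568*(-1/2626484) = -1424/4482111 - 1201642/656621 = -5386827854566/2943048206931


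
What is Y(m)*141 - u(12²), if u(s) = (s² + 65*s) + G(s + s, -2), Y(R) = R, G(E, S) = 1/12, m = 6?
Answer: -351001/12 ≈ -29250.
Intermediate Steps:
G(E, S) = 1/12
u(s) = 1/12 + s² + 65*s (u(s) = (s² + 65*s) + 1/12 = 1/12 + s² + 65*s)
Y(m)*141 - u(12²) = 6*141 - (1/12 + (12²)² + 65*12²) = 846 - (1/12 + 144² + 65*144) = 846 - (1/12 + 20736 + 9360) = 846 - 1*361153/12 = 846 - 361153/12 = -351001/12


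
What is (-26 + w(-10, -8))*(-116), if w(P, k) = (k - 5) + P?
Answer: 5684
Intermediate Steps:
w(P, k) = -5 + P + k (w(P, k) = (-5 + k) + P = -5 + P + k)
(-26 + w(-10, -8))*(-116) = (-26 + (-5 - 10 - 8))*(-116) = (-26 - 23)*(-116) = -49*(-116) = 5684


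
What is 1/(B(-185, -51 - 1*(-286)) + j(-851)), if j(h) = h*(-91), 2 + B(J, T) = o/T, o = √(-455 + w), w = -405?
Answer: 855313755/66234641873617 - 94*I*√215/66234641873617 ≈ 1.2913e-5 - 2.081e-11*I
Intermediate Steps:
o = 2*I*√215 (o = √(-455 - 405) = √(-860) = 2*I*√215 ≈ 29.326*I)
B(J, T) = -2 + 2*I*√215/T (B(J, T) = -2 + (2*I*√215)/T = -2 + 2*I*√215/T)
j(h) = -91*h
1/(B(-185, -51 - 1*(-286)) + j(-851)) = 1/((-2 + 2*I*√215/(-51 - 1*(-286))) - 91*(-851)) = 1/((-2 + 2*I*√215/(-51 + 286)) + 77441) = 1/((-2 + 2*I*√215/235) + 77441) = 1/(77439 + 2*I*√215/235)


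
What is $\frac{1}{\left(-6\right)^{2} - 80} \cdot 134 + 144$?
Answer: $\frac{3101}{22} \approx 140.95$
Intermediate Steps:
$\frac{1}{\left(-6\right)^{2} - 80} \cdot 134 + 144 = \frac{1}{36 - 80} \cdot 134 + 144 = \frac{1}{-44} \cdot 134 + 144 = \left(- \frac{1}{44}\right) 134 + 144 = - \frac{67}{22} + 144 = \frac{3101}{22}$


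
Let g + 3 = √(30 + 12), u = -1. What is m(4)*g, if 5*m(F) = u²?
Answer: -⅗ + √42/5 ≈ 0.69615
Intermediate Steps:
m(F) = ⅕ (m(F) = (⅕)*(-1)² = (⅕)*1 = ⅕)
g = -3 + √42 (g = -3 + √(30 + 12) = -3 + √42 ≈ 3.4807)
m(4)*g = (-3 + √42)/5 = -⅗ + √42/5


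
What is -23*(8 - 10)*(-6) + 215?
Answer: -61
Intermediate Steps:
-23*(8 - 10)*(-6) + 215 = -(-46)*(-6) + 215 = -23*12 + 215 = -276 + 215 = -61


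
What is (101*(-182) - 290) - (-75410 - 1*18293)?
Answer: 75031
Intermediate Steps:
(101*(-182) - 290) - (-75410 - 1*18293) = (-18382 - 290) - (-75410 - 18293) = -18672 - 1*(-93703) = -18672 + 93703 = 75031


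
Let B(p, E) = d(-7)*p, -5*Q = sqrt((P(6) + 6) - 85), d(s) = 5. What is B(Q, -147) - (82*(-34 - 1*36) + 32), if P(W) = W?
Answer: 5708 - I*sqrt(73) ≈ 5708.0 - 8.544*I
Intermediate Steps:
Q = -I*sqrt(73)/5 (Q = -sqrt((6 + 6) - 85)/5 = -sqrt(12 - 85)/5 = -I*sqrt(73)/5 ≈ -1.7088*I)
B(p, E) = 5*p
B(Q, -147) - (82*(-34 - 1*36) + 32) = 5*(-I*sqrt(73)/5) - (82*(-34 - 1*36) + 32) = -I*sqrt(73) - (82*(-34 - 36) + 32) = -I*sqrt(73) - (82*(-70) + 32) = -I*sqrt(73) - (-5740 + 32) = -I*sqrt(73) - 1*(-5708) = -I*sqrt(73) + 5708 = 5708 - I*sqrt(73)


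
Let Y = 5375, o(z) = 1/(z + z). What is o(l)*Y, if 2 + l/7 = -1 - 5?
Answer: -5375/112 ≈ -47.991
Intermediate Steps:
l = -56 (l = -14 + 7*(-1 - 5) = -14 + 7*(-6) = -14 - 42 = -56)
o(z) = 1/(2*z)
o(l)*Y = ((1/2)/(-56))*5375 = ((1/2)*(-1/56))*5375 = -1/112*5375 = -5375/112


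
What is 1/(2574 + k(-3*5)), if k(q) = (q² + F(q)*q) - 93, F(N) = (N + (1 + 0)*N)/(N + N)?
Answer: 1/2691 ≈ 0.00037161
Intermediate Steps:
F(N) = 1 (F(N) = (N + 1*N)/((2*N)) = (N + N)*(1/(2*N)) = (2*N)*(1/(2*N)) = 1)
k(q) = -93 + q + q² (k(q) = (q² + 1*q) - 93 = (q² + q) - 93 = (q + q²) - 93 = -93 + q + q²)
1/(2574 + k(-3*5)) = 1/(2574 + (-93 - 3*5 + (-3*5)²)) = 1/(2574 + (-93 - 15 + (-15)²)) = 1/(2574 + (-93 - 15 + 225)) = 1/(2574 + 117) = 1/2691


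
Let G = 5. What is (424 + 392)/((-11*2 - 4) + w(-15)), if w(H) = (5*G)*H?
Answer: -816/401 ≈ -2.0349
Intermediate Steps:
w(H) = 25*H (w(H) = (5*5)*H = 25*H)
(424 + 392)/((-11*2 - 4) + w(-15)) = (424 + 392)/((-11*2 - 4) + 25*(-15)) = 816/((-22 - 4) - 375) = 816/(-26 - 375) = 816/(-401) = -1/401*816 = -816/401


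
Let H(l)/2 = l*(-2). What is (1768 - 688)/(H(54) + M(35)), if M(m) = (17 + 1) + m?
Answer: -1080/163 ≈ -6.6258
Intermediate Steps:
M(m) = 18 + m
H(l) = -4*l (H(l) = 2*(l*(-2)) = 2*(-2*l) = -4*l)
(1768 - 688)/(H(54) + M(35)) = (1768 - 688)/(-4*54 + (18 + 35)) = 1080/(-216 + 53) = 1080/(-163) = 1080*(-1/163) = -1080/163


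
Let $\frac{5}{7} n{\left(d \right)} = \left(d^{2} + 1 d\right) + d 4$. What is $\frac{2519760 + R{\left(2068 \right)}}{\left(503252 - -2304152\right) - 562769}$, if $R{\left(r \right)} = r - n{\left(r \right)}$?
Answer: $- \frac{17399608}{11223175} \approx -1.5503$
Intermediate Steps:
$n{\left(d \right)} = 7 d + \frac{7 d^{2}}{5}$ ($n{\left(d \right)} = \frac{7 \left(\left(d^{2} + 1 d\right) + d 4\right)}{5} = \frac{7 \left(\left(d^{2} + d\right) + 4 d\right)}{5} = \frac{7 \left(\left(d + d^{2}\right) + 4 d\right)}{5} = \frac{7 \left(d^{2} + 5 d\right)}{5} = 7 d + \frac{7 d^{2}}{5}$)
$R{\left(r \right)} = r - \frac{7 r \left(5 + r\right)}{5}$
$\frac{2519760 + R{\left(2068 \right)}}{\left(503252 - -2304152\right) - 562769} = \frac{2519760 + \frac{1}{5} \cdot 2068 \left(-30 - 14476\right)}{\left(503252 - -2304152\right) - 562769} = \frac{2519760 + \frac{1}{5} \cdot 2068 \left(-30 - 14476\right)}{\left(503252 + 2304152\right) - 562769} = \frac{2519760 + \frac{1}{5} \cdot 2068 \left(-14506\right)}{2807404 - 562769} = \frac{2519760 - \frac{29998408}{5}}{2244635} = \left(- \frac{17399608}{5}\right) \frac{1}{2244635} = - \frac{17399608}{11223175}$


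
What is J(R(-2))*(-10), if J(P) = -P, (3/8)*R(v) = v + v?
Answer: -320/3 ≈ -106.67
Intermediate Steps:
R(v) = 16*v/3 (R(v) = 8*(v + v)/3 = 8*(2*v)/3 = 16*v/3)
J(R(-2))*(-10) = -16*(-2)/3*(-10) = -1*(-32/3)*(-10) = (32/3)*(-10) = -320/3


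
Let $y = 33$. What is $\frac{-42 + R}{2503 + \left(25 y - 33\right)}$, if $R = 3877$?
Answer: $\frac{767}{659} \approx 1.1639$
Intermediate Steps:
$\frac{-42 + R}{2503 + \left(25 y - 33\right)} = \frac{-42 + 3877}{2503 + \left(25 \cdot 33 - 33\right)} = \frac{3835}{2503 + \left(825 - 33\right)} = \frac{3835}{2503 + 792} = \frac{3835}{3295} = 3835 \cdot \frac{1}{3295} = \frac{767}{659}$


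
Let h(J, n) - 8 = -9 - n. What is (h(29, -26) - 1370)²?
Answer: 1809025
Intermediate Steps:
h(J, n) = -1 - n (h(J, n) = 8 + (-9 - n) = -1 - n)
(h(29, -26) - 1370)² = ((-1 - 1*(-26)) - 1370)² = ((-1 + 26) - 1370)² = (25 - 1370)² = (-1345)² = 1809025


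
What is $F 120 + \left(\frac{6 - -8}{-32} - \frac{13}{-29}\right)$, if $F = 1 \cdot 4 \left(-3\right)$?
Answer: $- \frac{668155}{464} \approx -1440.0$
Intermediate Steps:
$F = -12$ ($F = 4 \left(-3\right) = -12$)
$F 120 + \left(\frac{6 - -8}{-32} - \frac{13}{-29}\right) = \left(-12\right) 120 + \left(\frac{6 - -8}{-32} - \frac{13}{-29}\right) = -1440 + \left(\left(6 + 8\right) \left(- \frac{1}{32}\right) - - \frac{13}{29}\right) = -1440 + \left(14 \left(- \frac{1}{32}\right) + \frac{13}{29}\right) = -1440 + \left(- \frac{7}{16} + \frac{13}{29}\right) = -1440 + \frac{5}{464} = - \frac{668155}{464}$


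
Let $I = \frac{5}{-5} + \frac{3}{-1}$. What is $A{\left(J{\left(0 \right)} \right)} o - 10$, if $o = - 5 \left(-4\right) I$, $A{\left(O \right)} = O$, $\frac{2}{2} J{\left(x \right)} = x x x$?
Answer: $-10$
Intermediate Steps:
$J{\left(x \right)} = x^{3}$ ($J{\left(x \right)} = x x x = x^{2} x = x^{3}$)
$I = -4$ ($I = 5 \left(- \frac{1}{5}\right) + 3 \left(-1\right) = -1 - 3 = -4$)
$o = -80$ ($o = - 5 \left(-4\right) \left(-4\right) = - \left(-20\right) \left(-4\right) = \left(-1\right) 80 = -80$)
$A{\left(J{\left(0 \right)} \right)} o - 10 = 0^{3} \left(-80\right) - 10 = 0 \left(-80\right) - 10 = 0 - 10 = -10$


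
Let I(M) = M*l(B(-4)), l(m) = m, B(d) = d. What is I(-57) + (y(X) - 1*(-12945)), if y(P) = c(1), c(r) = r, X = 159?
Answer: 13174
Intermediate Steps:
y(P) = 1
I(M) = -4*M (I(M) = M*(-4) = -4*M)
I(-57) + (y(X) - 1*(-12945)) = -4*(-57) + (1 - 1*(-12945)) = 228 + (1 + 12945) = 228 + 12946 = 13174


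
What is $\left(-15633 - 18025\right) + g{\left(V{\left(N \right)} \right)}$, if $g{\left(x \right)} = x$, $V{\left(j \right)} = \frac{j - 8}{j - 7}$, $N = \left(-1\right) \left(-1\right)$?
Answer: $- \frac{201941}{6} \approx -33657.0$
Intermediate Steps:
$N = 1$
$V{\left(j \right)} = \frac{-8 + j}{-7 + j}$
$\left(-15633 - 18025\right) + g{\left(V{\left(N \right)} \right)} = \left(-15633 - 18025\right) + \frac{-8 + 1}{-7 + 1} = -33658 + \frac{1}{-6} \left(-7\right) = -33658 - - \frac{7}{6} = -33658 + \frac{7}{6} = - \frac{201941}{6}$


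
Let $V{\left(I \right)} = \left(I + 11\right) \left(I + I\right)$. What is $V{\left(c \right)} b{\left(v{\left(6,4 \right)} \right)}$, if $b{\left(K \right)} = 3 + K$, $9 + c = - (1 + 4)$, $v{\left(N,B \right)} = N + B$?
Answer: $1092$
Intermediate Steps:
$v{\left(N,B \right)} = B + N$
$c = -14$ ($c = -9 - \left(1 + 4\right) = -9 - 5 = -14$)
$V{\left(I \right)} = 2 I \left(11 + I\right)$ ($V{\left(I \right)} = \left(11 + I\right) 2 I = 2 I \left(11 + I\right)$)
$V{\left(c \right)} b{\left(v{\left(6,4 \right)} \right)} = 2 \left(-14\right) \left(11 - 14\right) \left(3 + \left(4 + 6\right)\right) = 2 \left(-14\right) \left(-3\right) \left(3 + 10\right) = 84 \cdot 13 = 1092$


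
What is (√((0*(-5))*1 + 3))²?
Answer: 3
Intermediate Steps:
(√((0*(-5))*1 + 3))² = (√(0*1 + 3))² = (√(0 + 3))² = (√3)² = 3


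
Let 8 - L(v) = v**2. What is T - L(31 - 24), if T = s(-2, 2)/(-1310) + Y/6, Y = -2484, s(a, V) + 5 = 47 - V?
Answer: -48867/131 ≈ -373.03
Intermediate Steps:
s(a, V) = 42 - V (s(a, V) = -5 + (47 - V) = 42 - V)
T = -54238/131 (T = (42 - 1*2)/(-1310) - 2484/6 = (42 - 2)*(-1/1310) - 2484*1/6 = 40*(-1/1310) - 414 = -4/131 - 414 = -54238/131 ≈ -414.03)
L(v) = 8 - v**2
T - L(31 - 24) = -54238/131 - (8 - (31 - 24)**2) = -54238/131 - (8 - 1*7**2) = -54238/131 - (8 - 1*49) = -54238/131 - (8 - 49) = -54238/131 - 1*(-41) = -54238/131 + 41 = -48867/131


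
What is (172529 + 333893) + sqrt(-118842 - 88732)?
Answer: 506422 + I*sqrt(207574) ≈ 5.0642e+5 + 455.6*I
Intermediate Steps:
(172529 + 333893) + sqrt(-118842 - 88732) = 506422 + sqrt(-207574) = 506422 + I*sqrt(207574)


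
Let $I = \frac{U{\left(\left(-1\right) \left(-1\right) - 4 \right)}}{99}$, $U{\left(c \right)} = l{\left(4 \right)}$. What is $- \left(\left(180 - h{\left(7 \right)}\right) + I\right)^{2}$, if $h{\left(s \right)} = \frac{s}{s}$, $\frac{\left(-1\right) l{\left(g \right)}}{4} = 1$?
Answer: $- \frac{313892089}{9801} \approx -32027.0$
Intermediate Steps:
$l{\left(g \right)} = -4$ ($l{\left(g \right)} = \left(-4\right) 1 = -4$)
$h{\left(s \right)} = 1$
$U{\left(c \right)} = -4$
$I = - \frac{4}{99} \approx -0.040404$
$- \left(\left(180 - h{\left(7 \right)}\right) + I\right)^{2} = - \left(\left(180 - 1\right) - \frac{4}{99}\right)^{2} = - \left(179 - \frac{4}{99}\right)^{2} = - \left(\frac{17717}{99}\right)^{2} = \left(-1\right) \frac{313892089}{9801} = - \frac{313892089}{9801}$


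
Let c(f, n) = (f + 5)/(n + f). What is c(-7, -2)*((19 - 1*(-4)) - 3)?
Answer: 40/9 ≈ 4.4444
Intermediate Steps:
c(f, n) = (5 + f)/(f + n)
c(-7, -2)*((19 - 1*(-4)) - 3) = ((5 - 7)/(-7 - 2))*((19 - 1*(-4)) - 3) = (-2/(-9))*((19 + 4) - 3) = (-⅑*(-2))*(23 - 3) = (2/9)*20 = 40/9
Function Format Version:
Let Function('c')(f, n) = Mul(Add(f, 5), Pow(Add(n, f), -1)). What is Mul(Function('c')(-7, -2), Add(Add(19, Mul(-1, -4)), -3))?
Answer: Rational(40, 9) ≈ 4.4444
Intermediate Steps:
Function('c')(f, n) = Mul(Pow(Add(f, n), -1), Add(5, f)) (Function('c')(f, n) = Mul(Add(5, f), Pow(Add(f, n), -1)) = Mul(Pow(Add(f, n), -1), Add(5, f)))
Mul(Function('c')(-7, -2), Add(Add(19, Mul(-1, -4)), -3)) = Mul(Mul(Pow(Add(-7, -2), -1), Add(5, -7)), Add(Add(19, Mul(-1, -4)), -3)) = Mul(Mul(Pow(-9, -1), -2), Add(Add(19, 4), -3)) = Mul(Mul(Rational(-1, 9), -2), Add(23, -3)) = Mul(Rational(2, 9), 20) = Rational(40, 9)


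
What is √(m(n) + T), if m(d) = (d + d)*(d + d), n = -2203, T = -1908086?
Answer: 5*√700190 ≈ 4183.9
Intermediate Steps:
m(d) = 4*d² (m(d) = (2*d)*(2*d) = 4*d²)
√(m(n) + T) = √(4*(-2203)² - 1908086) = √(4*4853209 - 1908086) = √(19412836 - 1908086) = √17504750 = 5*√700190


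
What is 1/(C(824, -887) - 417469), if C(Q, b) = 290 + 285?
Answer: -1/416894 ≈ -2.3987e-6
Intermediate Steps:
C(Q, b) = 575
1/(C(824, -887) - 417469) = 1/(575 - 417469) = 1/(-416894) = -1/416894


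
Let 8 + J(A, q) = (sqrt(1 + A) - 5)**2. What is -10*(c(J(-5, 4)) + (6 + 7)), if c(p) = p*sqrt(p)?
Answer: -130 - 10*(13 - 20*I)**(3/2) ≈ -222.13 + 1161.4*I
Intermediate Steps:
J(A, q) = -8 + (-5 + sqrt(1 + A))**2 (J(A, q) = -8 + (sqrt(1 + A) - 5)**2 = -8 + (-5 + sqrt(1 + A))**2)
c(p) = p**(3/2)
-10*(c(J(-5, 4)) + (6 + 7)) = -10*((-8 + (-5 + sqrt(1 - 5))**2)**(3/2) + (6 + 7)) = -10*((-8 + (-5 + sqrt(-4))**2)**(3/2) + 13) = -10*((-8 + (-5 + 2*I)**2)**(3/2) + 13) = -10*(13 + (-8 + (-5 + 2*I)**2)**(3/2)) = -130 - 10*(-8 + (-5 + 2*I)**2)**(3/2)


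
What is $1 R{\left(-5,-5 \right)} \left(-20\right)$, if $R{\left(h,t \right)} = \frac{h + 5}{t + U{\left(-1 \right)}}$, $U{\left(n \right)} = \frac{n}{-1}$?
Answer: $0$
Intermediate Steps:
$U{\left(n \right)} = - n$ ($U{\left(n \right)} = n \left(-1\right) = - n$)
$R{\left(h,t \right)} = \frac{5 + h}{1 + t}$ ($R{\left(h,t \right)} = \frac{h + 5}{t - -1} = \frac{5 + h}{t + 1} = \frac{5 + h}{1 + t}$)
$1 R{\left(-5,-5 \right)} \left(-20\right) = 1 \frac{5 - 5}{1 - 5} \left(-20\right) = 1 \frac{1}{-4} \cdot 0 \left(-20\right) = 1 \left(\left(- \frac{1}{4}\right) 0\right) \left(-20\right) = 1 \cdot 0 \left(-20\right) = 0 \left(-20\right) = 0$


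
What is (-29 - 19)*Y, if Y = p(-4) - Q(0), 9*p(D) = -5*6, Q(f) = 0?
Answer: 160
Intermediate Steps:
p(D) = -10/3 (p(D) = (-5*6)/9 = (1/9)*(-30) = -10/3)
Y = -10/3 (Y = -10/3 - 1*0 = -10/3 + 0 = -10/3 ≈ -3.3333)
(-29 - 19)*Y = (-29 - 19)*(-10/3) = -48*(-10/3) = 160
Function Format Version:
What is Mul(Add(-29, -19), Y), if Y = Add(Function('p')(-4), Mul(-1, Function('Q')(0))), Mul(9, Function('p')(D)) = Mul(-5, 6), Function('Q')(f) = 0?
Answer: 160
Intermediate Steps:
Function('p')(D) = Rational(-10, 3) (Function('p')(D) = Mul(Rational(1, 9), Mul(-5, 6)) = Mul(Rational(1, 9), -30) = Rational(-10, 3))
Y = Rational(-10, 3) (Y = Add(Rational(-10, 3), Mul(-1, 0)) = Add(Rational(-10, 3), 0) = Rational(-10, 3) ≈ -3.3333)
Mul(Add(-29, -19), Y) = Mul(Add(-29, -19), Rational(-10, 3)) = Mul(-48, Rational(-10, 3)) = 160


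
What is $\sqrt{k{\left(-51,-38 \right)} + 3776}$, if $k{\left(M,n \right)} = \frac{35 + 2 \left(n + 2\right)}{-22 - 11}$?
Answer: $\frac{\sqrt{4113285}}{33} \approx 61.458$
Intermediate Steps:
$k{\left(M,n \right)} = - \frac{13}{11} - \frac{2 n}{33}$ ($k{\left(M,n \right)} = \frac{35 + 2 \left(2 + n\right)}{-33} = \left(35 + \left(4 + 2 n\right)\right) \left(- \frac{1}{33}\right) = \left(39 + 2 n\right) \left(- \frac{1}{33}\right) = - \frac{13}{11} - \frac{2 n}{33}$)
$\sqrt{k{\left(-51,-38 \right)} + 3776} = \sqrt{\left(- \frac{13}{11} - - \frac{76}{33}\right) + 3776} = \sqrt{\left(- \frac{13}{11} + \frac{76}{33}\right) + 3776} = \sqrt{\frac{37}{33} + 3776} = \sqrt{\frac{124645}{33}} = \frac{\sqrt{4113285}}{33}$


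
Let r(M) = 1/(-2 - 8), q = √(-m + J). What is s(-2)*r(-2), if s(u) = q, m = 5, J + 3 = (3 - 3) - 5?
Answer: -I*√13/10 ≈ -0.36056*I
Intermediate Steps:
J = -8 (J = -3 + ((3 - 3) - 5) = -3 + (0 - 5) = -3 - 5 = -8)
q = I*√13 (q = √(-1*5 - 8) = √(-5 - 8) = √(-13) = I*√13 ≈ 3.6056*I)
s(u) = I*√13
r(M) = -⅒ (r(M) = 1/(-10) = -⅒)
s(-2)*r(-2) = (I*√13)*(-⅒) = -I*√13/10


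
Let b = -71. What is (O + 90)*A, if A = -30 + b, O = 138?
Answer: -23028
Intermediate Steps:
A = -101 (A = -30 - 71 = -101)
(O + 90)*A = (138 + 90)*(-101) = 228*(-101) = -23028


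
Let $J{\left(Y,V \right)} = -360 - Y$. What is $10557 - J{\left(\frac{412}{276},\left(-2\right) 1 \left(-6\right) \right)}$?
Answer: $\frac{753376}{69} \approx 10919.0$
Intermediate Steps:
$10557 - J{\left(\frac{412}{276},\left(-2\right) 1 \left(-6\right) \right)} = 10557 - \left(-360 - \frac{412}{276}\right) = 10557 - \left(-360 - 412 \cdot \frac{1}{276}\right) = 10557 - \left(-360 - \frac{103}{69}\right) = 10557 - - \frac{24943}{69} = 10557 + \frac{24943}{69} = \frac{753376}{69}$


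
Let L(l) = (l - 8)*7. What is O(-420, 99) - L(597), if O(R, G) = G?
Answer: -4024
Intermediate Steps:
L(l) = -56 + 7*l (L(l) = (-8 + l)*7 = -56 + 7*l)
O(-420, 99) - L(597) = 99 - (-56 + 7*597) = 99 - (-56 + 4179) = 99 - 1*4123 = 99 - 4123 = -4024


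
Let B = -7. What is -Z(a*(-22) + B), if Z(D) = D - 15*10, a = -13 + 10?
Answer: 91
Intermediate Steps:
a = -3
Z(D) = -150 + D (Z(D) = D - 150 = -150 + D)
-Z(a*(-22) + B) = -(-150 + (-3*(-22) - 7)) = -(-150 + (66 - 7)) = -(-150 + 59) = -1*(-91) = 91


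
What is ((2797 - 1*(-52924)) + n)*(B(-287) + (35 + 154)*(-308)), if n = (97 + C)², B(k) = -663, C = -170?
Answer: -3594318750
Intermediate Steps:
n = 5329 (n = (97 - 170)² = (-73)² = 5329)
((2797 - 1*(-52924)) + n)*(B(-287) + (35 + 154)*(-308)) = ((2797 - 1*(-52924)) + 5329)*(-663 + (35 + 154)*(-308)) = ((2797 + 52924) + 5329)*(-663 + 189*(-308)) = (55721 + 5329)*(-663 - 58212) = 61050*(-58875) = -3594318750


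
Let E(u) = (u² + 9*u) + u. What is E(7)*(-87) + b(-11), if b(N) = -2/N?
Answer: -113881/11 ≈ -10353.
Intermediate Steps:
E(u) = u² + 10*u
E(7)*(-87) + b(-11) = (7*(10 + 7))*(-87) - 2/(-11) = (7*17)*(-87) - 2*(-1/11) = 119*(-87) + 2/11 = -10353 + 2/11 = -113881/11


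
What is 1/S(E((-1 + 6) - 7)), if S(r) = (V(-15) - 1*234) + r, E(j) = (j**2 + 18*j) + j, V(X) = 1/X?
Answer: -15/4021 ≈ -0.0037304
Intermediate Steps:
E(j) = j**2 + 19*j
S(r) = -3511/15 + r (S(r) = (1/(-15) - 1*234) + r = (-1/15 - 234) + r = -3511/15 + r)
1/S(E((-1 + 6) - 7)) = 1/(-3511/15 + ((-1 + 6) - 7)*(19 + ((-1 + 6) - 7))) = 1/(-3511/15 + (5 - 7)*(19 + (5 - 7))) = 1/(-3511/15 - 2*(19 - 2)) = 1/(-3511/15 - 2*17) = 1/(-3511/15 - 34) = 1/(-4021/15) = -15/4021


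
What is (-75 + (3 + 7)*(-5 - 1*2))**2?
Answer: 21025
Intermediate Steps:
(-75 + (3 + 7)*(-5 - 1*2))**2 = (-75 + 10*(-5 - 2))**2 = (-75 + 10*(-7))**2 = (-75 - 70)**2 = (-145)**2 = 21025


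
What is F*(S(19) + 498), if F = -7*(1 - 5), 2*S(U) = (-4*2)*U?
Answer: 11816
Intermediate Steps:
S(U) = -4*U (S(U) = ((-4*2)*U)/2 = (-8*U)/2 = -4*U)
F = 28 (F = -7*(-4) = 28)
F*(S(19) + 498) = 28*(-4*19 + 498) = 28*(-76 + 498) = 28*422 = 11816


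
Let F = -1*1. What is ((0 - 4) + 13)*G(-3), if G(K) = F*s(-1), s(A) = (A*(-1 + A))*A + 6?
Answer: -36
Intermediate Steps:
F = -1
s(A) = 6 + A**2*(-1 + A) (s(A) = A**2*(-1 + A) + 6 = 6 + A**2*(-1 + A))
G(K) = -4 (G(K) = -(6 + (-1)**3 - 1*(-1)**2) = -(6 - 1 - 1*1) = -(6 - 1 - 1) = -1*4 = -4)
((0 - 4) + 13)*G(-3) = ((0 - 4) + 13)*(-4) = (-4 + 13)*(-4) = 9*(-4) = -36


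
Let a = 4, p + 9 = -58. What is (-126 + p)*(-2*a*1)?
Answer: 1544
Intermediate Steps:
p = -67 (p = -9 - 58 = -67)
(-126 + p)*(-2*a*1) = (-126 - 67)*(-2*4*1) = -(-1544) = -193*(-8) = 1544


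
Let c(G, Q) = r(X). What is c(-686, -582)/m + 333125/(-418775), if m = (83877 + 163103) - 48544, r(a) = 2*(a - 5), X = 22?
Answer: -188827869/237428674 ≈ -0.79530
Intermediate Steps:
r(a) = -10 + 2*a (r(a) = 2*(-5 + a) = -10 + 2*a)
c(G, Q) = 34 (c(G, Q) = -10 + 2*22 = -10 + 44 = 34)
m = 198436 (m = 246980 - 48544 = 198436)
c(-686, -582)/m + 333125/(-418775) = 34/198436 + 333125/(-418775) = 34*(1/198436) + 333125*(-1/418775) = 17/99218 - 13325/16751 = -188827869/237428674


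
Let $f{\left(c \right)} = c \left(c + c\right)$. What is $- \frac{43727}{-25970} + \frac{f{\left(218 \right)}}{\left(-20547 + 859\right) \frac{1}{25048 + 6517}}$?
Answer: $- \frac{91021117429}{597310} \approx -1.5239 \cdot 10^{5}$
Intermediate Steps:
$f{\left(c \right)} = 2 c^{2}$ ($f{\left(c \right)} = c 2 c = 2 c^{2}$)
$- \frac{43727}{-25970} + \frac{f{\left(218 \right)}}{\left(-20547 + 859\right) \frac{1}{25048 + 6517}} = - \frac{43727}{-25970} + \frac{2 \cdot 218^{2}}{\left(-20547 + 859\right) \frac{1}{25048 + 6517}} = \left(-43727\right) \left(- \frac{1}{25970}\right) + \frac{2 \cdot 47524}{\left(-19688\right) \frac{1}{31565}} = \frac{43727}{25970} + \frac{95048}{\left(-19688\right) \frac{1}{31565}} = \frac{43727}{25970} + \frac{95048}{- \frac{184}{295}} = \frac{43727}{25970} + 95048 \left(- \frac{295}{184}\right) = \frac{43727}{25970} - \frac{3504895}{23} = - \frac{91021117429}{597310}$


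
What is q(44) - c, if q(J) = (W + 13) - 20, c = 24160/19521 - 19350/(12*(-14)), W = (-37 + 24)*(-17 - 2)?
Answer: 67549415/546588 ≈ 123.58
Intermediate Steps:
W = 247 (W = -13*(-19) = 247)
c = 63631705/546588 (c = 24160*(1/19521) - 19350/(-168) = 24160/19521 - 19350*(-1/168) = 24160/19521 + 3225/28 = 63631705/546588 ≈ 116.42)
q(J) = 240 (q(J) = (247 + 13) - 20 = 260 - 20 = 240)
q(44) - c = 240 - 1*63631705/546588 = 240 - 63631705/546588 = 67549415/546588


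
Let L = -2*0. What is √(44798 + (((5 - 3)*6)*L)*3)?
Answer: √44798 ≈ 211.66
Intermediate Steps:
L = 0
√(44798 + (((5 - 3)*6)*L)*3) = √(44798 + (((5 - 3)*6)*0)*3) = √(44798 + ((2*6)*0)*3) = √(44798 + (12*0)*3) = √(44798 + 0*3) = √(44798 + 0) = √44798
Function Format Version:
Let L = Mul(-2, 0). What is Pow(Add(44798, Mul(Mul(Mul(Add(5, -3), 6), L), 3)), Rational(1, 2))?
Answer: Pow(44798, Rational(1, 2)) ≈ 211.66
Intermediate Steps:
L = 0
Pow(Add(44798, Mul(Mul(Mul(Add(5, -3), 6), L), 3)), Rational(1, 2)) = Pow(Add(44798, Mul(Mul(Mul(Add(5, -3), 6), 0), 3)), Rational(1, 2)) = Pow(Add(44798, Mul(Mul(Mul(2, 6), 0), 3)), Rational(1, 2)) = Pow(Add(44798, Mul(Mul(12, 0), 3)), Rational(1, 2)) = Pow(Add(44798, Mul(0, 3)), Rational(1, 2)) = Pow(Add(44798, 0), Rational(1, 2)) = Pow(44798, Rational(1, 2))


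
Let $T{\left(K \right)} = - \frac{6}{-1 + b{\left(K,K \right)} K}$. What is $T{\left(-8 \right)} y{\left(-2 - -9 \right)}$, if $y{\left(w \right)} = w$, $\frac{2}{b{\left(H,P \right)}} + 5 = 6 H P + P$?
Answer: $\frac{5194}{129} \approx 40.264$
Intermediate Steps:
$b{\left(H,P \right)} = \frac{2}{-5 + P + 6 H P}$ ($b{\left(H,P \right)} = \frac{2}{-5 + \left(6 H P + P\right)} = \frac{2}{-5 + \left(P + 6 H P\right)} = \frac{2}{-5 + P + 6 H P}$)
$T{\left(K \right)} = - \frac{6}{-1 + \frac{2 K}{-5 + K + 6 K^{2}}}$ ($T{\left(K \right)} = - \frac{6}{-1 + \frac{2}{-5 + K + 6 K K} K} = - \frac{6}{-1 + \frac{2}{-5 + K + 6 K^{2}} K} = - \frac{6}{-1 + \frac{2 K}{-5 + K + 6 K^{2}}}$)
$T{\left(-8 \right)} y{\left(-2 - -9 \right)} = \frac{6 \left(5 - -8 - 6 \left(-8\right)^{2}\right)}{5 - 8 - 6 \left(-8\right)^{2}} \left(-2 - -9\right) = \frac{6 \left(5 + 8 - 384\right)}{5 - 8 - 384} \left(-2 + 9\right) = \frac{6 \left(5 + 8 - 384\right)}{5 - 8 - 384} \cdot 7 = 6 \frac{1}{-387} \left(-371\right) 7 = 6 \left(- \frac{1}{387}\right) \left(-371\right) 7 = \frac{742}{129} \cdot 7 = \frac{5194}{129}$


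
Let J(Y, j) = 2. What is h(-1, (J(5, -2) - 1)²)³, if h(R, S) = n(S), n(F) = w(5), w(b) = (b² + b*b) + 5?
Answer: 166375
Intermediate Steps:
w(b) = 5 + 2*b² (w(b) = (b² + b²) + 5 = 2*b² + 5 = 5 + 2*b²)
n(F) = 55 (n(F) = 5 + 2*5² = 5 + 2*25 = 5 + 50 = 55)
h(R, S) = 55
h(-1, (J(5, -2) - 1)²)³ = 55³ = 166375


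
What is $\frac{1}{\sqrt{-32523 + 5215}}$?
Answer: $- \frac{i \sqrt{6827}}{13654} \approx - 0.0060514 i$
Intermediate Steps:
$\frac{1}{\sqrt{-32523 + 5215}} = \frac{1}{\sqrt{-27308}} = \frac{1}{2 i \sqrt{6827}} = - \frac{i \sqrt{6827}}{13654}$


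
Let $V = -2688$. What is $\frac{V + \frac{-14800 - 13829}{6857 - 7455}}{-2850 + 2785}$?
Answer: $\frac{315759}{7774} \approx 40.617$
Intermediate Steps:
$\frac{V + \frac{-14800 - 13829}{6857 - 7455}}{-2850 + 2785} = \frac{-2688 + \frac{-14800 - 13829}{6857 - 7455}}{-2850 + 2785} = \frac{-2688 - \frac{28629}{-598}}{-65} = \left(-2688 - - \frac{28629}{598}\right) \left(- \frac{1}{65}\right) = \left(-2688 + \frac{28629}{598}\right) \left(- \frac{1}{65}\right) = \left(- \frac{1578795}{598}\right) \left(- \frac{1}{65}\right) = \frac{315759}{7774}$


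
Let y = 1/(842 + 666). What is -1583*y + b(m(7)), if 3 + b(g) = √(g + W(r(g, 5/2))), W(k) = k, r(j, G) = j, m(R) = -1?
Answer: -6107/1508 + I*√2 ≈ -4.0497 + 1.4142*I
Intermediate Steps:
y = 1/1508 ≈ 0.00066313
b(g) = -3 + √2*√g (b(g) = -3 + √(g + g) = -3 + √(2*g) = -3 + √2*√g)
-1583*y + b(m(7)) = -1583*1/1508 + (-3 + √2*√(-1)) = -1583/1508 + (-3 + √2*I) = -1583/1508 + (-3 + I*√2) = -6107/1508 + I*√2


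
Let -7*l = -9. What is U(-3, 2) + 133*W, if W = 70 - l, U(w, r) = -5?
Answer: 9134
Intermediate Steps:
l = 9/7 (l = -1/7*(-9) = 9/7 ≈ 1.2857)
W = 481/7 (W = 70 - 1*9/7 = 70 - 9/7 = 481/7 ≈ 68.714)
U(-3, 2) + 133*W = -5 + 133*(481/7) = -5 + 9139 = 9134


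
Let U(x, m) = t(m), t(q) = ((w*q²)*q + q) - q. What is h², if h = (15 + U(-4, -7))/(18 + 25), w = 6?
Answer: 4173849/1849 ≈ 2257.4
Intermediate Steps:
t(q) = 6*q³ (t(q) = ((6*q²)*q + q) - q = (6*q³ + q) - q = (q + 6*q³) - q = 6*q³)
U(x, m) = 6*m³
h = -2043/43 (h = (15 + 6*(-7)³)/(18 + 25) = (15 + 6*(-343))/43 = (15 - 2058)*(1/43) = -2043*1/43 = -2043/43 ≈ -47.512)
h² = (-2043/43)² = 4173849/1849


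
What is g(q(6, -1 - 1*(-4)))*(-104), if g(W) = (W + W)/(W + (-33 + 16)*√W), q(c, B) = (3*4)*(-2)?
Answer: -4992/313 + 7072*I*√6/313 ≈ -15.949 + 55.344*I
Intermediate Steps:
q(c, B) = -24 (q(c, B) = 12*(-2) = -24)
g(W) = 2*W/(W - 17*√W) (g(W) = (2*W)/(W - 17*√W) = 2*W/(W - 17*√W))
g(q(6, -1 - 1*(-4)))*(-104) = (2*(-24)/(-24 - 34*I*√6))*(-104) = -48/(-24 - 34*I*√6)*(-104) = 4992/(-24 - 34*I*√6)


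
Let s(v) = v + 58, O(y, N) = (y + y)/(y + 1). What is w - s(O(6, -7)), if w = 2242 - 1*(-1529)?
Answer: 25979/7 ≈ 3711.3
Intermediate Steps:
O(y, N) = 2*y/(1 + y) (O(y, N) = (2*y)/(1 + y) = 2*y/(1 + y))
s(v) = 58 + v
w = 3771 (w = 2242 + 1529 = 3771)
w - s(O(6, -7)) = 3771 - (58 + 2*6/(1 + 6)) = 3771 - (58 + 2*6/7) = 3771 - (58 + 2*6*(⅐)) = 3771 - (58 + 12/7) = 3771 - 1*418/7 = 3771 - 418/7 = 25979/7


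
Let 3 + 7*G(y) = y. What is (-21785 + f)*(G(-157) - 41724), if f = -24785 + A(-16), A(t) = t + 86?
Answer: 13588602000/7 ≈ 1.9412e+9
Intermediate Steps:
A(t) = 86 + t
G(y) = -3/7 + y/7
f = -24715 (f = -24785 + (86 - 16) = -24785 + 70 = -24715)
(-21785 + f)*(G(-157) - 41724) = (-21785 - 24715)*((-3/7 + (⅐)*(-157)) - 41724) = -46500*((-3/7 - 157/7) - 41724) = -46500*(-160/7 - 41724) = -46500*(-292228/7) = 13588602000/7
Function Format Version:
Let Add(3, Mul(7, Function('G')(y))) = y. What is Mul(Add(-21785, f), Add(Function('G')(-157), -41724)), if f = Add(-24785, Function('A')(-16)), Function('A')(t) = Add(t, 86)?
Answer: Rational(13588602000, 7) ≈ 1.9412e+9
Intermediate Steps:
Function('A')(t) = Add(86, t)
Function('G')(y) = Add(Rational(-3, 7), Mul(Rational(1, 7), y))
f = -24715 (f = Add(-24785, Add(86, -16)) = Add(-24785, 70) = -24715)
Mul(Add(-21785, f), Add(Function('G')(-157), -41724)) = Mul(Add(-21785, -24715), Add(Add(Rational(-3, 7), Mul(Rational(1, 7), -157)), -41724)) = Mul(-46500, Add(Add(Rational(-3, 7), Rational(-157, 7)), -41724)) = Mul(-46500, Add(Rational(-160, 7), -41724)) = Mul(-46500, Rational(-292228, 7)) = Rational(13588602000, 7)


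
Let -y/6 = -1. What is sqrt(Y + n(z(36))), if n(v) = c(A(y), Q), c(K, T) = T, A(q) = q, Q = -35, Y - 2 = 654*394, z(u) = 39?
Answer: 3*sqrt(28627) ≈ 507.59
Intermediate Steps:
y = 6 (y = -6*(-1) = 6)
Y = 257678 (Y = 2 + 654*394 = 2 + 257676 = 257678)
n(v) = -35
sqrt(Y + n(z(36))) = sqrt(257678 - 35) = sqrt(257643) = 3*sqrt(28627)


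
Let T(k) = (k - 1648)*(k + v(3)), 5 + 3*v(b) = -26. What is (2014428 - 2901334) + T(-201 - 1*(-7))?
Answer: -510524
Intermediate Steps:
v(b) = -31/3 (v(b) = -5/3 + (⅓)*(-26) = -5/3 - 26/3 = -31/3)
T(k) = (-1648 + k)*(-31/3 + k) (T(k) = (k - 1648)*(k - 31/3) = (-1648 + k)*(-31/3 + k))
(2014428 - 2901334) + T(-201 - 1*(-7)) = (2014428 - 2901334) + (51088/3 + (-201 - 1*(-7))² - 4975*(-201 - 1*(-7))/3) = -886906 + (51088/3 + (-201 + 7)² - 4975*(-201 + 7)/3) = -886906 + (51088/3 + (-194)² - 4975/3*(-194)) = -886906 + (51088/3 + 37636 + 965150/3) = -886906 + 376382 = -510524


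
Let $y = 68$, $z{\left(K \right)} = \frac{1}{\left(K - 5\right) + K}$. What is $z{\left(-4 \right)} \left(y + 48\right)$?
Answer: $- \frac{116}{13} \approx -8.9231$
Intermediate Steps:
$z{\left(K \right)} = \frac{1}{-5 + 2 K}$ ($z{\left(K \right)} = \frac{1}{\left(-5 + K\right) + K} = \frac{1}{-5 + 2 K}$)
$z{\left(-4 \right)} \left(y + 48\right) = \frac{68 + 48}{-5 + 2 \left(-4\right)} = \frac{1}{-5 - 8} \cdot 116 = \frac{1}{-13} \cdot 116 = \left(- \frac{1}{13}\right) 116 = - \frac{116}{13}$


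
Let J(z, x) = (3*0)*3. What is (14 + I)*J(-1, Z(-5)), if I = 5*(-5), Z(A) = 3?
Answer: 0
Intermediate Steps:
J(z, x) = 0 (J(z, x) = 0*3 = 0)
I = -25
(14 + I)*J(-1, Z(-5)) = (14 - 25)*0 = -11*0 = 0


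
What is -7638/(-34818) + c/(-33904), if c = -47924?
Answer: 80315691/49186228 ≈ 1.6329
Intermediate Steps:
-7638/(-34818) + c/(-33904) = -7638/(-34818) - 47924/(-33904) = -7638*(-1/34818) - 47924*(-1/33904) = 1273/5803 + 11981/8476 = 80315691/49186228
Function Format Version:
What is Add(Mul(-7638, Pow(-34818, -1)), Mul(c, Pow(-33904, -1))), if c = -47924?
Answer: Rational(80315691, 49186228) ≈ 1.6329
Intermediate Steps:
Add(Mul(-7638, Pow(-34818, -1)), Mul(c, Pow(-33904, -1))) = Add(Mul(-7638, Pow(-34818, -1)), Mul(-47924, Pow(-33904, -1))) = Add(Mul(-7638, Rational(-1, 34818)), Mul(-47924, Rational(-1, 33904))) = Add(Rational(1273, 5803), Rational(11981, 8476)) = Rational(80315691, 49186228)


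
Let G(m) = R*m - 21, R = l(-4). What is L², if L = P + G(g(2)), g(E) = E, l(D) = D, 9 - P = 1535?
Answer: 2418025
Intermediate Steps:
P = -1526 (P = 9 - 1*1535 = 9 - 1535 = -1526)
R = -4
G(m) = -21 - 4*m (G(m) = -4*m - 21 = -21 - 4*m)
L = -1555 (L = -1526 + (-21 - 4*2) = -1526 + (-21 - 8) = -1526 - 29 = -1555)
L² = (-1555)² = 2418025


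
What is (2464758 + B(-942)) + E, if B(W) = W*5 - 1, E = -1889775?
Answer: 570272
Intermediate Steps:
B(W) = -1 + 5*W (B(W) = 5*W - 1 = -1 + 5*W)
(2464758 + B(-942)) + E = (2464758 + (-1 + 5*(-942))) - 1889775 = (2464758 + (-1 - 4710)) - 1889775 = (2464758 - 4711) - 1889775 = 2460047 - 1889775 = 570272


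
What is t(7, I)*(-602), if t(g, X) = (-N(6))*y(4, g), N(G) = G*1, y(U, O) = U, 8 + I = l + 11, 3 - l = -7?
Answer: 14448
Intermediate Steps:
l = 10 (l = 3 - 1*(-7) = 3 + 7 = 10)
I = 13 (I = -8 + (10 + 11) = -8 + 21 = 13)
N(G) = G
t(g, X) = -24 (t(g, X) = -1*6*4 = -6*4 = -24)
t(7, I)*(-602) = -24*(-602) = 14448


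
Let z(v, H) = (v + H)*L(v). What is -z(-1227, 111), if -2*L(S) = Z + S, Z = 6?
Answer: 681318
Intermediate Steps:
L(S) = -3 - S/2 (L(S) = -(6 + S)/2 = -3 - S/2)
z(v, H) = (-3 - v/2)*(H + v) (z(v, H) = (v + H)*(-3 - v/2) = (H + v)*(-3 - v/2) = (-3 - v/2)*(H + v))
-z(-1227, 111) = -(-1)*(6 - 1227)*(111 - 1227)/2 = -(-1)*(-1221)*(-1116)/2 = -1*(-681318) = 681318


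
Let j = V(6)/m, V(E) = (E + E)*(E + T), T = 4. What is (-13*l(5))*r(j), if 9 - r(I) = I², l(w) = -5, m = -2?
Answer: -233415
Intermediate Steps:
V(E) = 2*E*(4 + E) (V(E) = (E + E)*(E + 4) = (2*E)*(4 + E) = 2*E*(4 + E))
j = -60 (j = (2*6*(4 + 6))/(-2) = (2*6*10)*(-½) = 120*(-½) = -60)
r(I) = 9 - I²
(-13*l(5))*r(j) = (-13*(-5))*(9 - 1*(-60)²) = 65*(9 - 1*3600) = 65*(9 - 3600) = 65*(-3591) = -233415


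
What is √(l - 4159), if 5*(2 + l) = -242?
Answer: I*√105235/5 ≈ 64.88*I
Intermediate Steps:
l = -252/5 (l = -2 + (⅕)*(-242) = -2 - 242/5 = -252/5 ≈ -50.400)
√(l - 4159) = √(-252/5 - 4159) = √(-21047/5) = I*√105235/5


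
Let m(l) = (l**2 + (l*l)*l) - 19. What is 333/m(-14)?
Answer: -333/2567 ≈ -0.12972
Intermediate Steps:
m(l) = -19 + l**2 + l**3 (m(l) = (l**2 + l**2*l) - 19 = (l**2 + l**3) - 19 = -19 + l**2 + l**3)
333/m(-14) = 333/(-19 + (-14)**2 + (-14)**3) = 333/(-19 + 196 - 2744) = 333/(-2567) = 333*(-1/2567) = -333/2567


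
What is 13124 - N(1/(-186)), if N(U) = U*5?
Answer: 2441069/186 ≈ 13124.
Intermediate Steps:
N(U) = 5*U
13124 - N(1/(-186)) = 13124 - 5/(-186) = 13124 - 5*(-1)/186 = 13124 - 1*(-5/186) = 13124 + 5/186 = 2441069/186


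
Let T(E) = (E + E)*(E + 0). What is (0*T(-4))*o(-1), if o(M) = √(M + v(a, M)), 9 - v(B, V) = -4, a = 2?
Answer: 0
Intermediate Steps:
v(B, V) = 13 (v(B, V) = 9 - 1*(-4) = 9 + 4 = 13)
o(M) = √(13 + M) (o(M) = √(M + 13) = √(13 + M))
T(E) = 2*E² (T(E) = (2*E)*E = 2*E²)
(0*T(-4))*o(-1) = (0*(2*(-4)²))*√(13 - 1) = (0*(2*16))*√12 = (0*32)*(2*√3) = 0*(2*√3) = 0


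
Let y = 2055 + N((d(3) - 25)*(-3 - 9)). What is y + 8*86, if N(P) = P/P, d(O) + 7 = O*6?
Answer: 2744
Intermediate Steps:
d(O) = -7 + 6*O (d(O) = -7 + O*6 = -7 + 6*O)
N(P) = 1
y = 2056 (y = 2055 + 1 = 2056)
y + 8*86 = 2056 + 8*86 = 2056 + 688 = 2744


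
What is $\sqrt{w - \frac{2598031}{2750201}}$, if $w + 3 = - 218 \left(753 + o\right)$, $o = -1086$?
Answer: $\frac{2 \sqrt{137260636168948690}}{2750201} \approx 269.43$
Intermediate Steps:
$w = 72591$ ($w = -3 - 218 \left(753 - 1086\right) = -3 - -72594 = -3 + 72594 = 72591$)
$\sqrt{w - \frac{2598031}{2750201}} = \sqrt{72591 - \frac{2598031}{2750201}} = \sqrt{\frac{199637242760}{2750201}} = \frac{2 \sqrt{137260636168948690}}{2750201}$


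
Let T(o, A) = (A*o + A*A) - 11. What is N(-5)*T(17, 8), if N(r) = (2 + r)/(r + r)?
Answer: 567/10 ≈ 56.700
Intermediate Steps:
N(r) = (2 + r)/(2*r) (N(r) = (2 + r)/((2*r)) = (2 + r)*(1/(2*r)) = (2 + r)/(2*r))
T(o, A) = -11 + A**2 + A*o (T(o, A) = (A*o + A**2) - 11 = (A**2 + A*o) - 11 = -11 + A**2 + A*o)
N(-5)*T(17, 8) = ((1/2)*(2 - 5)/(-5))*(-11 + 8**2 + 8*17) = ((1/2)*(-1/5)*(-3))*(-11 + 64 + 136) = (3/10)*189 = 567/10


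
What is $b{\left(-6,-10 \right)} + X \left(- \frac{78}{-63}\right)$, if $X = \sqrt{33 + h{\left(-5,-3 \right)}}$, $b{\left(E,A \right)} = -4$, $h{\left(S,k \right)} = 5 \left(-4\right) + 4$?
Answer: $-4 + \frac{26 \sqrt{17}}{21} \approx 1.1048$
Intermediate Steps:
$h{\left(S,k \right)} = -16$ ($h{\left(S,k \right)} = -20 + 4 = -16$)
$X = \sqrt{17}$ ($X = \sqrt{33 - 16} = \sqrt{17} \approx 4.1231$)
$b{\left(-6,-10 \right)} + X \left(- \frac{78}{-63}\right) = -4 + \sqrt{17} \left(- \frac{78}{-63}\right) = -4 + \sqrt{17} \left(\left(-78\right) \left(- \frac{1}{63}\right)\right) = -4 + \sqrt{17} \cdot \frac{26}{21} = -4 + \frac{26 \sqrt{17}}{21}$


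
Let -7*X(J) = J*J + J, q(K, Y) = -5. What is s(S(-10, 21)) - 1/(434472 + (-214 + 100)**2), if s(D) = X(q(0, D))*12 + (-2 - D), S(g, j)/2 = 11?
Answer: -26080993/447468 ≈ -58.286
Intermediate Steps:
S(g, j) = 22 (S(g, j) = 2*11 = 22)
X(J) = -J/7 - J**2/7 (X(J) = -(J*J + J)/7 = -(J**2 + J)/7 = -(J + J**2)/7 = -J/7 - J**2/7)
s(D) = -254/7 - D (s(D) = -1/7*(-5)*(1 - 5)*12 + (-2 - D) = -1/7*(-5)*(-4)*12 + (-2 - D) = -20/7*12 + (-2 - D) = -240/7 + (-2 - D) = -254/7 - D)
s(S(-10, 21)) - 1/(434472 + (-214 + 100)**2) = (-254/7 - 1*22) - 1/(434472 + (-214 + 100)**2) = (-254/7 - 22) - 1/(434472 + (-114)**2) = -408/7 - 1/(434472 + 12996) = -408/7 - 1/447468 = -26080993/447468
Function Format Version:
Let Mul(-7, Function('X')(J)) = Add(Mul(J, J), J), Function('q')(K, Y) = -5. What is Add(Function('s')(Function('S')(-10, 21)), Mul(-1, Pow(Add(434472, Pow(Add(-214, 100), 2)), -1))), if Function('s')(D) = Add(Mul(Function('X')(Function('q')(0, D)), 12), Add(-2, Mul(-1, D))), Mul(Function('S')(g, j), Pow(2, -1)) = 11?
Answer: Rational(-26080993, 447468) ≈ -58.286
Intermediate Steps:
Function('S')(g, j) = 22 (Function('S')(g, j) = Mul(2, 11) = 22)
Function('X')(J) = Add(Mul(Rational(-1, 7), J), Mul(Rational(-1, 7), Pow(J, 2))) (Function('X')(J) = Mul(Rational(-1, 7), Add(Mul(J, J), J)) = Mul(Rational(-1, 7), Add(Pow(J, 2), J)) = Mul(Rational(-1, 7), Add(J, Pow(J, 2))) = Add(Mul(Rational(-1, 7), J), Mul(Rational(-1, 7), Pow(J, 2))))
Function('s')(D) = Add(Rational(-254, 7), Mul(-1, D)) (Function('s')(D) = Add(Mul(Mul(Rational(-1, 7), -5, Add(1, -5)), 12), Add(-2, Mul(-1, D))) = Add(Mul(Mul(Rational(-1, 7), -5, -4), 12), Add(-2, Mul(-1, D))) = Add(Mul(Rational(-20, 7), 12), Add(-2, Mul(-1, D))) = Add(Rational(-240, 7), Add(-2, Mul(-1, D))) = Add(Rational(-254, 7), Mul(-1, D)))
Add(Function('s')(Function('S')(-10, 21)), Mul(-1, Pow(Add(434472, Pow(Add(-214, 100), 2)), -1))) = Add(Add(Rational(-254, 7), Mul(-1, 22)), Mul(-1, Pow(Add(434472, Pow(Add(-214, 100), 2)), -1))) = Add(Add(Rational(-254, 7), -22), Mul(-1, Pow(Add(434472, Pow(-114, 2)), -1))) = Add(Rational(-408, 7), Mul(-1, Pow(Add(434472, 12996), -1))) = Add(Rational(-408, 7), Mul(-1, Pow(447468, -1))) = Add(Rational(-408, 7), Mul(-1, Rational(1, 447468))) = Add(Rational(-408, 7), Rational(-1, 447468)) = Rational(-26080993, 447468)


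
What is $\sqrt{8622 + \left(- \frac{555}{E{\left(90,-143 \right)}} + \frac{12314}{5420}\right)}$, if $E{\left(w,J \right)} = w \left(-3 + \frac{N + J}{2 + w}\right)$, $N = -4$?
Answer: $\frac{\sqrt{11334680793123630}}{1146330} \approx 92.874$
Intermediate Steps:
$E{\left(w,J \right)} = w \left(-3 + \frac{-4 + J}{2 + w}\right)$
$\sqrt{8622 + \left(- \frac{555}{E{\left(90,-143 \right)}} + \frac{12314}{5420}\right)} = \sqrt{8622 + \left(- \frac{555}{90 \frac{1}{2 + 90} \left(-10 - 143 - 270\right)} + \frac{12314}{5420}\right)} = \sqrt{8622 + \left(- \frac{555}{90 \cdot \frac{1}{92} \left(-10 - 143 - 270\right)} + 12314 \cdot \frac{1}{5420}\right)} = \sqrt{8622 + \left(- \frac{555}{90 \cdot \frac{1}{92} \left(-423\right)} + \frac{6157}{2710}\right)} = \sqrt{8622 + \left(- \frac{555}{- \frac{19035}{46}} + \frac{6157}{2710}\right)} = \sqrt{8622 + \left(\left(-555\right) \left(- \frac{46}{19035}\right) + \frac{6157}{2710}\right)} = \sqrt{8622 + \left(\frac{1702}{1269} + \frac{6157}{2710}\right)} = \sqrt{8622 + \frac{12425653}{3438990}} = \sqrt{\frac{29663397433}{3438990}} = \frac{\sqrt{11334680793123630}}{1146330}$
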